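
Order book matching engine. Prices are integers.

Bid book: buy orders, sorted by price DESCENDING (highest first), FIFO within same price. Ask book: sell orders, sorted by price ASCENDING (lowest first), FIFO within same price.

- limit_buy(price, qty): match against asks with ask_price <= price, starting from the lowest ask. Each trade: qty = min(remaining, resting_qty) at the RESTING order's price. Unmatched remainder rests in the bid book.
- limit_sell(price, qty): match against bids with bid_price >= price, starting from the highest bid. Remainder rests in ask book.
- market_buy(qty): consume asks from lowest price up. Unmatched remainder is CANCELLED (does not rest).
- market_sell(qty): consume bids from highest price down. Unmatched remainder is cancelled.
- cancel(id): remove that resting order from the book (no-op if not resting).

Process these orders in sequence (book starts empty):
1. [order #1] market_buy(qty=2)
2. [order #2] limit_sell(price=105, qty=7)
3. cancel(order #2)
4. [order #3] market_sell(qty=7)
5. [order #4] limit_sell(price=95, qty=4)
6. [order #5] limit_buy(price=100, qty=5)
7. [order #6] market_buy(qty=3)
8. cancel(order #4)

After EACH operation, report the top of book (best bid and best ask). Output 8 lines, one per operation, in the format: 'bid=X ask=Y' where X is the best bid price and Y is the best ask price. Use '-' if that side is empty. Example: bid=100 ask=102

After op 1 [order #1] market_buy(qty=2): fills=none; bids=[-] asks=[-]
After op 2 [order #2] limit_sell(price=105, qty=7): fills=none; bids=[-] asks=[#2:7@105]
After op 3 cancel(order #2): fills=none; bids=[-] asks=[-]
After op 4 [order #3] market_sell(qty=7): fills=none; bids=[-] asks=[-]
After op 5 [order #4] limit_sell(price=95, qty=4): fills=none; bids=[-] asks=[#4:4@95]
After op 6 [order #5] limit_buy(price=100, qty=5): fills=#5x#4:4@95; bids=[#5:1@100] asks=[-]
After op 7 [order #6] market_buy(qty=3): fills=none; bids=[#5:1@100] asks=[-]
After op 8 cancel(order #4): fills=none; bids=[#5:1@100] asks=[-]

Answer: bid=- ask=-
bid=- ask=105
bid=- ask=-
bid=- ask=-
bid=- ask=95
bid=100 ask=-
bid=100 ask=-
bid=100 ask=-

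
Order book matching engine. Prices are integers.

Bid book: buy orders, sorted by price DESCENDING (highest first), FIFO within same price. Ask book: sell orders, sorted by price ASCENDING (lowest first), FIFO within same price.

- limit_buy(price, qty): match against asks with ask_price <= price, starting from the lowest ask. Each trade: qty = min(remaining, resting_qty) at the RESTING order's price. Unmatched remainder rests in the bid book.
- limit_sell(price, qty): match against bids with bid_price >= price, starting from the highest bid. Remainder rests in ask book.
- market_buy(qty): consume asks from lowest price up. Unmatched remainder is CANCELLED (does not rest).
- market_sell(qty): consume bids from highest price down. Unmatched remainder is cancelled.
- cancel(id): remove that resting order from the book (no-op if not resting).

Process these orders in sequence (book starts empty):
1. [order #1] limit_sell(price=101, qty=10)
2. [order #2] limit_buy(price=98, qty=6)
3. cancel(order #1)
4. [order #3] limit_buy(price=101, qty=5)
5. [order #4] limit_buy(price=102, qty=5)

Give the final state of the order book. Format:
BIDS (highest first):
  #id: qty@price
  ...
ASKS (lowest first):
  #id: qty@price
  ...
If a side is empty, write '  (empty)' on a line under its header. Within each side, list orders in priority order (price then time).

Answer: BIDS (highest first):
  #4: 5@102
  #3: 5@101
  #2: 6@98
ASKS (lowest first):
  (empty)

Derivation:
After op 1 [order #1] limit_sell(price=101, qty=10): fills=none; bids=[-] asks=[#1:10@101]
After op 2 [order #2] limit_buy(price=98, qty=6): fills=none; bids=[#2:6@98] asks=[#1:10@101]
After op 3 cancel(order #1): fills=none; bids=[#2:6@98] asks=[-]
After op 4 [order #3] limit_buy(price=101, qty=5): fills=none; bids=[#3:5@101 #2:6@98] asks=[-]
After op 5 [order #4] limit_buy(price=102, qty=5): fills=none; bids=[#4:5@102 #3:5@101 #2:6@98] asks=[-]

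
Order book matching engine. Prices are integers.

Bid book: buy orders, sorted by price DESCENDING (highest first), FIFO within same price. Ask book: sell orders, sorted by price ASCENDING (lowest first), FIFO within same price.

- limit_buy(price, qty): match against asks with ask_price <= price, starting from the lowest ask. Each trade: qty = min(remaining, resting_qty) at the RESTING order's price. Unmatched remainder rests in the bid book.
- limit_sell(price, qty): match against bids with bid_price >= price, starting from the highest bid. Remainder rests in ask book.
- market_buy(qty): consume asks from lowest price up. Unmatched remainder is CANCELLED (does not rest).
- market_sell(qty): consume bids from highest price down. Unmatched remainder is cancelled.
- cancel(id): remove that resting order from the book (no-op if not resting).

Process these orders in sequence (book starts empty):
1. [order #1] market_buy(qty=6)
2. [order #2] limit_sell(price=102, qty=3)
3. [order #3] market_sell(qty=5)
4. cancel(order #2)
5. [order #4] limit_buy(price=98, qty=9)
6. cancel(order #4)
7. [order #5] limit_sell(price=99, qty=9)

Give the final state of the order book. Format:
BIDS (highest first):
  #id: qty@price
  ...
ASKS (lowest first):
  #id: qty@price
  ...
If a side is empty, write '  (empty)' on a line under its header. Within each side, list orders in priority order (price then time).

After op 1 [order #1] market_buy(qty=6): fills=none; bids=[-] asks=[-]
After op 2 [order #2] limit_sell(price=102, qty=3): fills=none; bids=[-] asks=[#2:3@102]
After op 3 [order #3] market_sell(qty=5): fills=none; bids=[-] asks=[#2:3@102]
After op 4 cancel(order #2): fills=none; bids=[-] asks=[-]
After op 5 [order #4] limit_buy(price=98, qty=9): fills=none; bids=[#4:9@98] asks=[-]
After op 6 cancel(order #4): fills=none; bids=[-] asks=[-]
After op 7 [order #5] limit_sell(price=99, qty=9): fills=none; bids=[-] asks=[#5:9@99]

Answer: BIDS (highest first):
  (empty)
ASKS (lowest first):
  #5: 9@99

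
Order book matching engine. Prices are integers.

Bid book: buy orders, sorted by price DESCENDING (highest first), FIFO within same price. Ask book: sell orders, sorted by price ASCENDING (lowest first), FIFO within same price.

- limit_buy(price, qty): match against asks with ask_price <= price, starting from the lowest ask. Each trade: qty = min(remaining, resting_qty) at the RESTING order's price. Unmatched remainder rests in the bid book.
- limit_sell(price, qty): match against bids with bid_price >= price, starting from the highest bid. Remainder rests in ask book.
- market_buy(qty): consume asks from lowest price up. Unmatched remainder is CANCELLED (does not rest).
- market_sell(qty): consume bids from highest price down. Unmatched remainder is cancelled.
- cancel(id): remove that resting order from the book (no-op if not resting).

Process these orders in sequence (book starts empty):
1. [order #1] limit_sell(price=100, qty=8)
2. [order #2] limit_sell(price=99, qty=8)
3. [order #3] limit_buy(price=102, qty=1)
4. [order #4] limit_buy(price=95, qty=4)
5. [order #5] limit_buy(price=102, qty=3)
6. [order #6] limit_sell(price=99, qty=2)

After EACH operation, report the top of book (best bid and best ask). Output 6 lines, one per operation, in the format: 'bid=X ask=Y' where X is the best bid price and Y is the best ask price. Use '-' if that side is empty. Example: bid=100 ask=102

Answer: bid=- ask=100
bid=- ask=99
bid=- ask=99
bid=95 ask=99
bid=95 ask=99
bid=95 ask=99

Derivation:
After op 1 [order #1] limit_sell(price=100, qty=8): fills=none; bids=[-] asks=[#1:8@100]
After op 2 [order #2] limit_sell(price=99, qty=8): fills=none; bids=[-] asks=[#2:8@99 #1:8@100]
After op 3 [order #3] limit_buy(price=102, qty=1): fills=#3x#2:1@99; bids=[-] asks=[#2:7@99 #1:8@100]
After op 4 [order #4] limit_buy(price=95, qty=4): fills=none; bids=[#4:4@95] asks=[#2:7@99 #1:8@100]
After op 5 [order #5] limit_buy(price=102, qty=3): fills=#5x#2:3@99; bids=[#4:4@95] asks=[#2:4@99 #1:8@100]
After op 6 [order #6] limit_sell(price=99, qty=2): fills=none; bids=[#4:4@95] asks=[#2:4@99 #6:2@99 #1:8@100]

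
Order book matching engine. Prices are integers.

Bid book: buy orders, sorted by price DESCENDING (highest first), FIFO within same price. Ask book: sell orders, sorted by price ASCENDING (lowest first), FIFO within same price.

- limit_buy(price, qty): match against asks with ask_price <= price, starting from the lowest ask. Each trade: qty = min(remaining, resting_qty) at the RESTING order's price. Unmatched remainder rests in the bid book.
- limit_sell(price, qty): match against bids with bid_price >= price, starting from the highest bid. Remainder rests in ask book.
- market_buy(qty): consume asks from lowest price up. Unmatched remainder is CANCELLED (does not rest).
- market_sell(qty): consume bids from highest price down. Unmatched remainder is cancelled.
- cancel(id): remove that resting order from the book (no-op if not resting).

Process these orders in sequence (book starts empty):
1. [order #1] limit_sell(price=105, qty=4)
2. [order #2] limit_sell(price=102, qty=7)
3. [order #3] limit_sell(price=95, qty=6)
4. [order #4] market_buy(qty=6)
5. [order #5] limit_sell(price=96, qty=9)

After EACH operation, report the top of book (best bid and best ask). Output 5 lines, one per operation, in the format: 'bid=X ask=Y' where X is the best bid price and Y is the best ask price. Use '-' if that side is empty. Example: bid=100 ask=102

Answer: bid=- ask=105
bid=- ask=102
bid=- ask=95
bid=- ask=102
bid=- ask=96

Derivation:
After op 1 [order #1] limit_sell(price=105, qty=4): fills=none; bids=[-] asks=[#1:4@105]
After op 2 [order #2] limit_sell(price=102, qty=7): fills=none; bids=[-] asks=[#2:7@102 #1:4@105]
After op 3 [order #3] limit_sell(price=95, qty=6): fills=none; bids=[-] asks=[#3:6@95 #2:7@102 #1:4@105]
After op 4 [order #4] market_buy(qty=6): fills=#4x#3:6@95; bids=[-] asks=[#2:7@102 #1:4@105]
After op 5 [order #5] limit_sell(price=96, qty=9): fills=none; bids=[-] asks=[#5:9@96 #2:7@102 #1:4@105]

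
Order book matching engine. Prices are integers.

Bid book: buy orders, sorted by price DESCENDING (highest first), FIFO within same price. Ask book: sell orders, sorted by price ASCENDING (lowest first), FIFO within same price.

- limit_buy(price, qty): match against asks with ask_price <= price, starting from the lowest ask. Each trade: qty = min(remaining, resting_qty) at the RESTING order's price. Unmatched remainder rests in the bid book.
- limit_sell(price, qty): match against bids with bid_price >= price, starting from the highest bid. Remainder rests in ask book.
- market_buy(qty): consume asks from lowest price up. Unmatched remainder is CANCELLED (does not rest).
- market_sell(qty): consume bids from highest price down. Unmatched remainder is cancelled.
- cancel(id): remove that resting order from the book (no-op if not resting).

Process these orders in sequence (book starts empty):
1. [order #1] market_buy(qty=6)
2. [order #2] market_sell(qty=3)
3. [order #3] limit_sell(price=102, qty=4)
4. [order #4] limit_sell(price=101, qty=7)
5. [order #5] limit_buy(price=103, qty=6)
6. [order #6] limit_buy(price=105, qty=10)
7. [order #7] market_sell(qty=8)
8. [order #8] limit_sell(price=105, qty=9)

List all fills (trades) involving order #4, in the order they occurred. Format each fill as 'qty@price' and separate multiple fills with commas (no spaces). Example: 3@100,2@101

Answer: 6@101,1@101

Derivation:
After op 1 [order #1] market_buy(qty=6): fills=none; bids=[-] asks=[-]
After op 2 [order #2] market_sell(qty=3): fills=none; bids=[-] asks=[-]
After op 3 [order #3] limit_sell(price=102, qty=4): fills=none; bids=[-] asks=[#3:4@102]
After op 4 [order #4] limit_sell(price=101, qty=7): fills=none; bids=[-] asks=[#4:7@101 #3:4@102]
After op 5 [order #5] limit_buy(price=103, qty=6): fills=#5x#4:6@101; bids=[-] asks=[#4:1@101 #3:4@102]
After op 6 [order #6] limit_buy(price=105, qty=10): fills=#6x#4:1@101 #6x#3:4@102; bids=[#6:5@105] asks=[-]
After op 7 [order #7] market_sell(qty=8): fills=#6x#7:5@105; bids=[-] asks=[-]
After op 8 [order #8] limit_sell(price=105, qty=9): fills=none; bids=[-] asks=[#8:9@105]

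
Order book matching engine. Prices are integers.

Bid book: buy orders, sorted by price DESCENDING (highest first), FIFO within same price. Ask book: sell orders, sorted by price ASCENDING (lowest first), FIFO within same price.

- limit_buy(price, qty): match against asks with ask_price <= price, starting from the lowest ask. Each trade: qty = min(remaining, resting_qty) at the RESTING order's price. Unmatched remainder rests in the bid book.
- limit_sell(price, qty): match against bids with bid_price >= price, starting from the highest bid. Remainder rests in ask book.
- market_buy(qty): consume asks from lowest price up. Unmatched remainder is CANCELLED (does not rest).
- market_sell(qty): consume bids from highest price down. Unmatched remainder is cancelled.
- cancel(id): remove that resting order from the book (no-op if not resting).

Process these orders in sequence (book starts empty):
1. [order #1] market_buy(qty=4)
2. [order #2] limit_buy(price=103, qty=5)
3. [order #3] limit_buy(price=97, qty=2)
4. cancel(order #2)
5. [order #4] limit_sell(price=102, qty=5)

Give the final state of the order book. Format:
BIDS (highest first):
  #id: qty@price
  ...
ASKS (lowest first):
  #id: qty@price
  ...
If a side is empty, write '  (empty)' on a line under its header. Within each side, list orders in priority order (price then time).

Answer: BIDS (highest first):
  #3: 2@97
ASKS (lowest first):
  #4: 5@102

Derivation:
After op 1 [order #1] market_buy(qty=4): fills=none; bids=[-] asks=[-]
After op 2 [order #2] limit_buy(price=103, qty=5): fills=none; bids=[#2:5@103] asks=[-]
After op 3 [order #3] limit_buy(price=97, qty=2): fills=none; bids=[#2:5@103 #3:2@97] asks=[-]
After op 4 cancel(order #2): fills=none; bids=[#3:2@97] asks=[-]
After op 5 [order #4] limit_sell(price=102, qty=5): fills=none; bids=[#3:2@97] asks=[#4:5@102]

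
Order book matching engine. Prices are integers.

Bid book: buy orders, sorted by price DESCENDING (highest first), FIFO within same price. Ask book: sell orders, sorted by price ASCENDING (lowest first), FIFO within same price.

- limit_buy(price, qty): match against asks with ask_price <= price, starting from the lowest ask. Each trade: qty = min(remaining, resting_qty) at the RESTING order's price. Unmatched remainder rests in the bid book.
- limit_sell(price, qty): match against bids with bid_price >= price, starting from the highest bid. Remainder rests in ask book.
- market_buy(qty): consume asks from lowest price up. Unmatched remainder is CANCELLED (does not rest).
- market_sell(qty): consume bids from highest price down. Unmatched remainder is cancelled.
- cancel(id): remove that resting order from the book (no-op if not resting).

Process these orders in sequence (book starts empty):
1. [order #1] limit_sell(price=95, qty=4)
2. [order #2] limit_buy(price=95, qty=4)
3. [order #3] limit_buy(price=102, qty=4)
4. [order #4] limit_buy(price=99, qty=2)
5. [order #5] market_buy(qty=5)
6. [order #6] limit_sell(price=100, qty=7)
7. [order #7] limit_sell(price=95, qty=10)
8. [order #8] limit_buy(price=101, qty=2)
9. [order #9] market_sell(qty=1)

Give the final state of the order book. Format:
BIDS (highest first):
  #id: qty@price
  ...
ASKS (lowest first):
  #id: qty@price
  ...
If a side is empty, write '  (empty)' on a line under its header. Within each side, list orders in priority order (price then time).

After op 1 [order #1] limit_sell(price=95, qty=4): fills=none; bids=[-] asks=[#1:4@95]
After op 2 [order #2] limit_buy(price=95, qty=4): fills=#2x#1:4@95; bids=[-] asks=[-]
After op 3 [order #3] limit_buy(price=102, qty=4): fills=none; bids=[#3:4@102] asks=[-]
After op 4 [order #4] limit_buy(price=99, qty=2): fills=none; bids=[#3:4@102 #4:2@99] asks=[-]
After op 5 [order #5] market_buy(qty=5): fills=none; bids=[#3:4@102 #4:2@99] asks=[-]
After op 6 [order #6] limit_sell(price=100, qty=7): fills=#3x#6:4@102; bids=[#4:2@99] asks=[#6:3@100]
After op 7 [order #7] limit_sell(price=95, qty=10): fills=#4x#7:2@99; bids=[-] asks=[#7:8@95 #6:3@100]
After op 8 [order #8] limit_buy(price=101, qty=2): fills=#8x#7:2@95; bids=[-] asks=[#7:6@95 #6:3@100]
After op 9 [order #9] market_sell(qty=1): fills=none; bids=[-] asks=[#7:6@95 #6:3@100]

Answer: BIDS (highest first):
  (empty)
ASKS (lowest first):
  #7: 6@95
  #6: 3@100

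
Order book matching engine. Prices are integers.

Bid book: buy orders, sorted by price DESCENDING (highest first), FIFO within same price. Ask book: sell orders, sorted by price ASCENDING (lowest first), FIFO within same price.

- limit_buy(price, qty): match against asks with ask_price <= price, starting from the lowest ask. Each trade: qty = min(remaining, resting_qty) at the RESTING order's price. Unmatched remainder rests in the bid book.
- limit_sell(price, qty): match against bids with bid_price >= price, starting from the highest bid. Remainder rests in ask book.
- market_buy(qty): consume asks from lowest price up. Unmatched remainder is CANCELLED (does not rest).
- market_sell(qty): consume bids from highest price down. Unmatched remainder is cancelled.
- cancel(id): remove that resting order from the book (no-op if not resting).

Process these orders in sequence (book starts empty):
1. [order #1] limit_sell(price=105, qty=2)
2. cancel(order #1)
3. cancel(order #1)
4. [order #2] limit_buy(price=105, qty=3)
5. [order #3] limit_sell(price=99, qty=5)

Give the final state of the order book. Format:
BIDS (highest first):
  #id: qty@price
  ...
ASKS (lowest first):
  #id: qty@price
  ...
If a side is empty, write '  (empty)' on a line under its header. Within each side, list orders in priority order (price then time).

After op 1 [order #1] limit_sell(price=105, qty=2): fills=none; bids=[-] asks=[#1:2@105]
After op 2 cancel(order #1): fills=none; bids=[-] asks=[-]
After op 3 cancel(order #1): fills=none; bids=[-] asks=[-]
After op 4 [order #2] limit_buy(price=105, qty=3): fills=none; bids=[#2:3@105] asks=[-]
After op 5 [order #3] limit_sell(price=99, qty=5): fills=#2x#3:3@105; bids=[-] asks=[#3:2@99]

Answer: BIDS (highest first):
  (empty)
ASKS (lowest first):
  #3: 2@99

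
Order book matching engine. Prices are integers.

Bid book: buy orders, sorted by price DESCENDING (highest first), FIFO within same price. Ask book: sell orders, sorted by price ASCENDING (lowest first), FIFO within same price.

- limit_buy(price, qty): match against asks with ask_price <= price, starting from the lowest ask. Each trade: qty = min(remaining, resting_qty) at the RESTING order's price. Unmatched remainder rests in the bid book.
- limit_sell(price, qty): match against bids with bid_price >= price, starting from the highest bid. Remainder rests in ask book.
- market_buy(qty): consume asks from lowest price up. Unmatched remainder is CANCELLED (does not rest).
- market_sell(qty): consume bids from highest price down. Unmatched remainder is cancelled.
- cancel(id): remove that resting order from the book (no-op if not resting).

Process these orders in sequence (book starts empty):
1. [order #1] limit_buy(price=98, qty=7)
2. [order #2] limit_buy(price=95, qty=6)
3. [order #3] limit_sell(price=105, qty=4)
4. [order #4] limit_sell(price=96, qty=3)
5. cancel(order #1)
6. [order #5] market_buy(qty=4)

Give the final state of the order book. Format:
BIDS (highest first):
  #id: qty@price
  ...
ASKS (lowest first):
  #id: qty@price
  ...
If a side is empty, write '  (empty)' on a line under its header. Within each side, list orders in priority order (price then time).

Answer: BIDS (highest first):
  #2: 6@95
ASKS (lowest first):
  (empty)

Derivation:
After op 1 [order #1] limit_buy(price=98, qty=7): fills=none; bids=[#1:7@98] asks=[-]
After op 2 [order #2] limit_buy(price=95, qty=6): fills=none; bids=[#1:7@98 #2:6@95] asks=[-]
After op 3 [order #3] limit_sell(price=105, qty=4): fills=none; bids=[#1:7@98 #2:6@95] asks=[#3:4@105]
After op 4 [order #4] limit_sell(price=96, qty=3): fills=#1x#4:3@98; bids=[#1:4@98 #2:6@95] asks=[#3:4@105]
After op 5 cancel(order #1): fills=none; bids=[#2:6@95] asks=[#3:4@105]
After op 6 [order #5] market_buy(qty=4): fills=#5x#3:4@105; bids=[#2:6@95] asks=[-]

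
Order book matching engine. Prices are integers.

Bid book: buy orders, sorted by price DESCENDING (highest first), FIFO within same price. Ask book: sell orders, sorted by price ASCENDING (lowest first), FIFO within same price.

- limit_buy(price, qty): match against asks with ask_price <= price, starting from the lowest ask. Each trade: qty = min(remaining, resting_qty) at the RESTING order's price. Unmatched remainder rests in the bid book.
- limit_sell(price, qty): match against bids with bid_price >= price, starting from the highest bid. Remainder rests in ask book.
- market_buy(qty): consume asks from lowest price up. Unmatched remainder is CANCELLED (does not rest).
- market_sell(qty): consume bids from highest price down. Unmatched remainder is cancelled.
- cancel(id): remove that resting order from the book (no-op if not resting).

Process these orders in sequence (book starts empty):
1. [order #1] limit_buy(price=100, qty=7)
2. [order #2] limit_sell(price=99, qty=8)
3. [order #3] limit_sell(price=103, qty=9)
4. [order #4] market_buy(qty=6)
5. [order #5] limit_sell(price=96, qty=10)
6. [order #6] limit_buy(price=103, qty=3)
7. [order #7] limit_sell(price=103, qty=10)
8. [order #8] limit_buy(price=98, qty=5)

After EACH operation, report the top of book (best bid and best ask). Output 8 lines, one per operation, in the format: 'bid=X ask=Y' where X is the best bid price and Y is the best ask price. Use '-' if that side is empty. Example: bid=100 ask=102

Answer: bid=100 ask=-
bid=- ask=99
bid=- ask=99
bid=- ask=103
bid=- ask=96
bid=- ask=96
bid=- ask=96
bid=- ask=96

Derivation:
After op 1 [order #1] limit_buy(price=100, qty=7): fills=none; bids=[#1:7@100] asks=[-]
After op 2 [order #2] limit_sell(price=99, qty=8): fills=#1x#2:7@100; bids=[-] asks=[#2:1@99]
After op 3 [order #3] limit_sell(price=103, qty=9): fills=none; bids=[-] asks=[#2:1@99 #3:9@103]
After op 4 [order #4] market_buy(qty=6): fills=#4x#2:1@99 #4x#3:5@103; bids=[-] asks=[#3:4@103]
After op 5 [order #5] limit_sell(price=96, qty=10): fills=none; bids=[-] asks=[#5:10@96 #3:4@103]
After op 6 [order #6] limit_buy(price=103, qty=3): fills=#6x#5:3@96; bids=[-] asks=[#5:7@96 #3:4@103]
After op 7 [order #7] limit_sell(price=103, qty=10): fills=none; bids=[-] asks=[#5:7@96 #3:4@103 #7:10@103]
After op 8 [order #8] limit_buy(price=98, qty=5): fills=#8x#5:5@96; bids=[-] asks=[#5:2@96 #3:4@103 #7:10@103]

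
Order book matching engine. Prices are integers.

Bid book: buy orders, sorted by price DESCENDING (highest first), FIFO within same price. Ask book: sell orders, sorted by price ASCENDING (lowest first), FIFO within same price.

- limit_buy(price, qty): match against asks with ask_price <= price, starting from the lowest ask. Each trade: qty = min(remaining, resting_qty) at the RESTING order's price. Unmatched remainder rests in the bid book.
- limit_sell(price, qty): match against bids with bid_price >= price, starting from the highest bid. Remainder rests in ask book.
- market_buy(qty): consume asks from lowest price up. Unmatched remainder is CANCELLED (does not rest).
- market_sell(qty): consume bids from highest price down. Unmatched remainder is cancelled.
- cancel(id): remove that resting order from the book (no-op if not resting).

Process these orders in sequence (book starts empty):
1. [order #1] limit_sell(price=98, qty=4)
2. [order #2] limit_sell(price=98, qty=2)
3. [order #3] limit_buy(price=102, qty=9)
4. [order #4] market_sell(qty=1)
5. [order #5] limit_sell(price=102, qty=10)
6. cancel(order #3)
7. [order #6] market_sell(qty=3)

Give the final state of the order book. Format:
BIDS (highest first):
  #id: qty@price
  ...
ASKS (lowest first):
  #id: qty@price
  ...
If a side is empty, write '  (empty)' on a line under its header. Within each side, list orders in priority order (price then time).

After op 1 [order #1] limit_sell(price=98, qty=4): fills=none; bids=[-] asks=[#1:4@98]
After op 2 [order #2] limit_sell(price=98, qty=2): fills=none; bids=[-] asks=[#1:4@98 #2:2@98]
After op 3 [order #3] limit_buy(price=102, qty=9): fills=#3x#1:4@98 #3x#2:2@98; bids=[#3:3@102] asks=[-]
After op 4 [order #4] market_sell(qty=1): fills=#3x#4:1@102; bids=[#3:2@102] asks=[-]
After op 5 [order #5] limit_sell(price=102, qty=10): fills=#3x#5:2@102; bids=[-] asks=[#5:8@102]
After op 6 cancel(order #3): fills=none; bids=[-] asks=[#5:8@102]
After op 7 [order #6] market_sell(qty=3): fills=none; bids=[-] asks=[#5:8@102]

Answer: BIDS (highest first):
  (empty)
ASKS (lowest first):
  #5: 8@102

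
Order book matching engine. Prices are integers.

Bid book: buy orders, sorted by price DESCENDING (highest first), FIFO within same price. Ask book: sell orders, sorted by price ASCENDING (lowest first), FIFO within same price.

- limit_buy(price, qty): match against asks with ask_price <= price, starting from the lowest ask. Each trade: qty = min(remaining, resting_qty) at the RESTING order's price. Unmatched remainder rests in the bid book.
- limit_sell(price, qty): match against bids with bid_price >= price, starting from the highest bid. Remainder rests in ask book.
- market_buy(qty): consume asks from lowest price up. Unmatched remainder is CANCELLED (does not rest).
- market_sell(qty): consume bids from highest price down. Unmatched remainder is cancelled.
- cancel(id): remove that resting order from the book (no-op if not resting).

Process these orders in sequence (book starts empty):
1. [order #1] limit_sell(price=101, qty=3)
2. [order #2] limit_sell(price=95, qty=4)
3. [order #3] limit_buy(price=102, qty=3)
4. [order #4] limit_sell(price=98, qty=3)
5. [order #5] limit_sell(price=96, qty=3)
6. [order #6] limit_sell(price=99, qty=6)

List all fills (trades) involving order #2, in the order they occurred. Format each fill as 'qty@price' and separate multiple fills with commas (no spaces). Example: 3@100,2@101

After op 1 [order #1] limit_sell(price=101, qty=3): fills=none; bids=[-] asks=[#1:3@101]
After op 2 [order #2] limit_sell(price=95, qty=4): fills=none; bids=[-] asks=[#2:4@95 #1:3@101]
After op 3 [order #3] limit_buy(price=102, qty=3): fills=#3x#2:3@95; bids=[-] asks=[#2:1@95 #1:3@101]
After op 4 [order #4] limit_sell(price=98, qty=3): fills=none; bids=[-] asks=[#2:1@95 #4:3@98 #1:3@101]
After op 5 [order #5] limit_sell(price=96, qty=3): fills=none; bids=[-] asks=[#2:1@95 #5:3@96 #4:3@98 #1:3@101]
After op 6 [order #6] limit_sell(price=99, qty=6): fills=none; bids=[-] asks=[#2:1@95 #5:3@96 #4:3@98 #6:6@99 #1:3@101]

Answer: 3@95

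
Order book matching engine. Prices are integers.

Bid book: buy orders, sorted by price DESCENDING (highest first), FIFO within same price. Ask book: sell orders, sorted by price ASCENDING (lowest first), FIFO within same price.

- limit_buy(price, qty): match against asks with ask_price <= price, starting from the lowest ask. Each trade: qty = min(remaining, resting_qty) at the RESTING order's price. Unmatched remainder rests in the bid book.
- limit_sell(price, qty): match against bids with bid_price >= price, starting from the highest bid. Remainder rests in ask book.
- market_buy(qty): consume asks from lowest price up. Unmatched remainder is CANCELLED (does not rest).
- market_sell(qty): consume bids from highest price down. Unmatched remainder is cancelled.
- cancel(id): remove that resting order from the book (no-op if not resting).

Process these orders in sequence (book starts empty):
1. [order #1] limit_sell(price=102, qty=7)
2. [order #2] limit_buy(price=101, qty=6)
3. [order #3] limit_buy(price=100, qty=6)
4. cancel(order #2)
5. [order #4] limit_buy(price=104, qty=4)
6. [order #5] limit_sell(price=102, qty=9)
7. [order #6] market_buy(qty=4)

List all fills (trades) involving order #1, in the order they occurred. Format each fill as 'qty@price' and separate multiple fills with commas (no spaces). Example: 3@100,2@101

Answer: 4@102,3@102

Derivation:
After op 1 [order #1] limit_sell(price=102, qty=7): fills=none; bids=[-] asks=[#1:7@102]
After op 2 [order #2] limit_buy(price=101, qty=6): fills=none; bids=[#2:6@101] asks=[#1:7@102]
After op 3 [order #3] limit_buy(price=100, qty=6): fills=none; bids=[#2:6@101 #3:6@100] asks=[#1:7@102]
After op 4 cancel(order #2): fills=none; bids=[#3:6@100] asks=[#1:7@102]
After op 5 [order #4] limit_buy(price=104, qty=4): fills=#4x#1:4@102; bids=[#3:6@100] asks=[#1:3@102]
After op 6 [order #5] limit_sell(price=102, qty=9): fills=none; bids=[#3:6@100] asks=[#1:3@102 #5:9@102]
After op 7 [order #6] market_buy(qty=4): fills=#6x#1:3@102 #6x#5:1@102; bids=[#3:6@100] asks=[#5:8@102]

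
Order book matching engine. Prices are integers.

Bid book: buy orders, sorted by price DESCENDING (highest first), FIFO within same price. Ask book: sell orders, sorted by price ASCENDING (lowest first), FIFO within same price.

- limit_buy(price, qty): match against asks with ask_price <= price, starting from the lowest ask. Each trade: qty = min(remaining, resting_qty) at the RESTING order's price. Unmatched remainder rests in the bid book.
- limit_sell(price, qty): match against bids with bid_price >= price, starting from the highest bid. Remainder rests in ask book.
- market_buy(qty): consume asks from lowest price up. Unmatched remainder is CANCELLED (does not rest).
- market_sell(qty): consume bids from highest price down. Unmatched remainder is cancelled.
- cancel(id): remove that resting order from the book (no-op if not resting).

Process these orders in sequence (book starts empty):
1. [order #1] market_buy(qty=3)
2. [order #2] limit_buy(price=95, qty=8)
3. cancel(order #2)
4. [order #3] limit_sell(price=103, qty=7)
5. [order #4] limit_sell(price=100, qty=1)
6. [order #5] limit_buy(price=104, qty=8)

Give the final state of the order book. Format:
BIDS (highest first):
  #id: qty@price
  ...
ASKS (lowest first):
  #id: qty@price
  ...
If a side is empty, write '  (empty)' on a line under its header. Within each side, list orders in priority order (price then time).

Answer: BIDS (highest first):
  (empty)
ASKS (lowest first):
  (empty)

Derivation:
After op 1 [order #1] market_buy(qty=3): fills=none; bids=[-] asks=[-]
After op 2 [order #2] limit_buy(price=95, qty=8): fills=none; bids=[#2:8@95] asks=[-]
After op 3 cancel(order #2): fills=none; bids=[-] asks=[-]
After op 4 [order #3] limit_sell(price=103, qty=7): fills=none; bids=[-] asks=[#3:7@103]
After op 5 [order #4] limit_sell(price=100, qty=1): fills=none; bids=[-] asks=[#4:1@100 #3:7@103]
After op 6 [order #5] limit_buy(price=104, qty=8): fills=#5x#4:1@100 #5x#3:7@103; bids=[-] asks=[-]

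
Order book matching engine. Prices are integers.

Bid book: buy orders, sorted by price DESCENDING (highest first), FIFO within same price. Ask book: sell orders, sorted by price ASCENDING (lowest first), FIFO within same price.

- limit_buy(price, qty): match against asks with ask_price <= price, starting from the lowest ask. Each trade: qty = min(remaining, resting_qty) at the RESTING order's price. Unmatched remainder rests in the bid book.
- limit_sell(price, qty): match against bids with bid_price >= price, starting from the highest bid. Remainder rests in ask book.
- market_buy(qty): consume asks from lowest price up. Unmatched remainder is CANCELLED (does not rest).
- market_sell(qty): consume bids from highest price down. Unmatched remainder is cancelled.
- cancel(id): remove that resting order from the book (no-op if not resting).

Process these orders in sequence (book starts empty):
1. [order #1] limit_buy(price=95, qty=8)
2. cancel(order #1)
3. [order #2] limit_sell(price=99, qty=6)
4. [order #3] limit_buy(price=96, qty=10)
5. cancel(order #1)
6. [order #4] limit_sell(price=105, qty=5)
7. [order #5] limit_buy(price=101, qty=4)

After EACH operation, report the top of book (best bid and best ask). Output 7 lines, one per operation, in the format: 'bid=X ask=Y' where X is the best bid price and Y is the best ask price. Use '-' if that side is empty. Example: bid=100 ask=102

After op 1 [order #1] limit_buy(price=95, qty=8): fills=none; bids=[#1:8@95] asks=[-]
After op 2 cancel(order #1): fills=none; bids=[-] asks=[-]
After op 3 [order #2] limit_sell(price=99, qty=6): fills=none; bids=[-] asks=[#2:6@99]
After op 4 [order #3] limit_buy(price=96, qty=10): fills=none; bids=[#3:10@96] asks=[#2:6@99]
After op 5 cancel(order #1): fills=none; bids=[#3:10@96] asks=[#2:6@99]
After op 6 [order #4] limit_sell(price=105, qty=5): fills=none; bids=[#3:10@96] asks=[#2:6@99 #4:5@105]
After op 7 [order #5] limit_buy(price=101, qty=4): fills=#5x#2:4@99; bids=[#3:10@96] asks=[#2:2@99 #4:5@105]

Answer: bid=95 ask=-
bid=- ask=-
bid=- ask=99
bid=96 ask=99
bid=96 ask=99
bid=96 ask=99
bid=96 ask=99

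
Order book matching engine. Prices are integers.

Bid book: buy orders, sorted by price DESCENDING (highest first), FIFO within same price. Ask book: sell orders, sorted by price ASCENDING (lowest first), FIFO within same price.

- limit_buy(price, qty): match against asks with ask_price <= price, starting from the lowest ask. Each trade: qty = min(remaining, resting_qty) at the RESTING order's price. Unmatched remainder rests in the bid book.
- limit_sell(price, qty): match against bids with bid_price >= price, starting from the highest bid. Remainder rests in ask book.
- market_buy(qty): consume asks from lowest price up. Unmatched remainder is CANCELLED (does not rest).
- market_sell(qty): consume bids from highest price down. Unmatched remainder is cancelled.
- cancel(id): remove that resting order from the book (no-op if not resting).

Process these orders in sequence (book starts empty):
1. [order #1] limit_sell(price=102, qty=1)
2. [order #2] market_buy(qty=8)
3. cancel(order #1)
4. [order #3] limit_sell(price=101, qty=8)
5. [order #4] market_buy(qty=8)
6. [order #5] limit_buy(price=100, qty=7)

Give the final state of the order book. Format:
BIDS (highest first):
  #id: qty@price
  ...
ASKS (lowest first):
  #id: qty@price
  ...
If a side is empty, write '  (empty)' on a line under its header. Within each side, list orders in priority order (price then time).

After op 1 [order #1] limit_sell(price=102, qty=1): fills=none; bids=[-] asks=[#1:1@102]
After op 2 [order #2] market_buy(qty=8): fills=#2x#1:1@102; bids=[-] asks=[-]
After op 3 cancel(order #1): fills=none; bids=[-] asks=[-]
After op 4 [order #3] limit_sell(price=101, qty=8): fills=none; bids=[-] asks=[#3:8@101]
After op 5 [order #4] market_buy(qty=8): fills=#4x#3:8@101; bids=[-] asks=[-]
After op 6 [order #5] limit_buy(price=100, qty=7): fills=none; bids=[#5:7@100] asks=[-]

Answer: BIDS (highest first):
  #5: 7@100
ASKS (lowest first):
  (empty)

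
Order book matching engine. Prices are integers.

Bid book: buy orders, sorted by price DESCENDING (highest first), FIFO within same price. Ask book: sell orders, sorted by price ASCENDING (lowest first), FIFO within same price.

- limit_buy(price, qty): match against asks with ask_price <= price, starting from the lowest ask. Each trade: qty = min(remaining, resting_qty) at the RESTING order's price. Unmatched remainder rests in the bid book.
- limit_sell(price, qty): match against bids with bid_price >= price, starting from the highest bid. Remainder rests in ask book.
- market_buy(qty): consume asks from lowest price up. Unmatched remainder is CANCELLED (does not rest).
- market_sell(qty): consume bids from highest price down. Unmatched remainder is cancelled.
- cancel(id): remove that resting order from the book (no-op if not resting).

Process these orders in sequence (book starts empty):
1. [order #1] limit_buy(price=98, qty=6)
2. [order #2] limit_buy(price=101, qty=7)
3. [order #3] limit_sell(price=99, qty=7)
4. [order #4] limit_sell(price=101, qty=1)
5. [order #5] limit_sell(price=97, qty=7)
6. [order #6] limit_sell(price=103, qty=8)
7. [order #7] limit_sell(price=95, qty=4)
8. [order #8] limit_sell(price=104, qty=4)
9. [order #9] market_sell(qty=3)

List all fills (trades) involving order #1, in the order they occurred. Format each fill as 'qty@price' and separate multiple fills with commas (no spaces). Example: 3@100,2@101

Answer: 6@98

Derivation:
After op 1 [order #1] limit_buy(price=98, qty=6): fills=none; bids=[#1:6@98] asks=[-]
After op 2 [order #2] limit_buy(price=101, qty=7): fills=none; bids=[#2:7@101 #1:6@98] asks=[-]
After op 3 [order #3] limit_sell(price=99, qty=7): fills=#2x#3:7@101; bids=[#1:6@98] asks=[-]
After op 4 [order #4] limit_sell(price=101, qty=1): fills=none; bids=[#1:6@98] asks=[#4:1@101]
After op 5 [order #5] limit_sell(price=97, qty=7): fills=#1x#5:6@98; bids=[-] asks=[#5:1@97 #4:1@101]
After op 6 [order #6] limit_sell(price=103, qty=8): fills=none; bids=[-] asks=[#5:1@97 #4:1@101 #6:8@103]
After op 7 [order #7] limit_sell(price=95, qty=4): fills=none; bids=[-] asks=[#7:4@95 #5:1@97 #4:1@101 #6:8@103]
After op 8 [order #8] limit_sell(price=104, qty=4): fills=none; bids=[-] asks=[#7:4@95 #5:1@97 #4:1@101 #6:8@103 #8:4@104]
After op 9 [order #9] market_sell(qty=3): fills=none; bids=[-] asks=[#7:4@95 #5:1@97 #4:1@101 #6:8@103 #8:4@104]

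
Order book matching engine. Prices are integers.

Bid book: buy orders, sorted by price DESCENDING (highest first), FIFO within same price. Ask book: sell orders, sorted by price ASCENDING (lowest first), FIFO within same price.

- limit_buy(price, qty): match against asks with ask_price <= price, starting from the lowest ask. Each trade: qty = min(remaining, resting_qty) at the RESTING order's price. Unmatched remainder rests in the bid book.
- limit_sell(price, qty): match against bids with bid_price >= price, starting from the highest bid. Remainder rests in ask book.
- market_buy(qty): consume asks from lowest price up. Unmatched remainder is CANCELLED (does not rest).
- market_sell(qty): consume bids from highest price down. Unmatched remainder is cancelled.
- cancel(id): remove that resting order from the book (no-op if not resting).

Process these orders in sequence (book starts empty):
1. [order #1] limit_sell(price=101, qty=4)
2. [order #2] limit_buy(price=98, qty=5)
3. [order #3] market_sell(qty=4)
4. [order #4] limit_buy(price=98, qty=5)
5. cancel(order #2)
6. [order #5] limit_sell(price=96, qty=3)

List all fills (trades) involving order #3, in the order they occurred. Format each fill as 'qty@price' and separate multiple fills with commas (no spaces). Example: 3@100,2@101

Answer: 4@98

Derivation:
After op 1 [order #1] limit_sell(price=101, qty=4): fills=none; bids=[-] asks=[#1:4@101]
After op 2 [order #2] limit_buy(price=98, qty=5): fills=none; bids=[#2:5@98] asks=[#1:4@101]
After op 3 [order #3] market_sell(qty=4): fills=#2x#3:4@98; bids=[#2:1@98] asks=[#1:4@101]
After op 4 [order #4] limit_buy(price=98, qty=5): fills=none; bids=[#2:1@98 #4:5@98] asks=[#1:4@101]
After op 5 cancel(order #2): fills=none; bids=[#4:5@98] asks=[#1:4@101]
After op 6 [order #5] limit_sell(price=96, qty=3): fills=#4x#5:3@98; bids=[#4:2@98] asks=[#1:4@101]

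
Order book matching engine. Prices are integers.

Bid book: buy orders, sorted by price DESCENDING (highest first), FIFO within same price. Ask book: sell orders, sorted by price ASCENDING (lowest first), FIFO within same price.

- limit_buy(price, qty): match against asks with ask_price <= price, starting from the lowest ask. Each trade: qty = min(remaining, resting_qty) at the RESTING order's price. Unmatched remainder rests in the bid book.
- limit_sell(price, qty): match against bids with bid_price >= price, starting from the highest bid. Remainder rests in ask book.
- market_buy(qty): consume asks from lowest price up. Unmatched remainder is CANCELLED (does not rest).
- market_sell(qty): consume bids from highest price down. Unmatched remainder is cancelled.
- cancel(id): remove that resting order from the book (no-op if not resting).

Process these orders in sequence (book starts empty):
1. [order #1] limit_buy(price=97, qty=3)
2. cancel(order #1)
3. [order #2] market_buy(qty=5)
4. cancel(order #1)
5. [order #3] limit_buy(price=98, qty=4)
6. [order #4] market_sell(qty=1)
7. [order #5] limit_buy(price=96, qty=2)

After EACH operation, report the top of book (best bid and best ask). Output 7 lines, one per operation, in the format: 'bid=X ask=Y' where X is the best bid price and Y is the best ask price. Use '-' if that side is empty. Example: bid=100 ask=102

Answer: bid=97 ask=-
bid=- ask=-
bid=- ask=-
bid=- ask=-
bid=98 ask=-
bid=98 ask=-
bid=98 ask=-

Derivation:
After op 1 [order #1] limit_buy(price=97, qty=3): fills=none; bids=[#1:3@97] asks=[-]
After op 2 cancel(order #1): fills=none; bids=[-] asks=[-]
After op 3 [order #2] market_buy(qty=5): fills=none; bids=[-] asks=[-]
After op 4 cancel(order #1): fills=none; bids=[-] asks=[-]
After op 5 [order #3] limit_buy(price=98, qty=4): fills=none; bids=[#3:4@98] asks=[-]
After op 6 [order #4] market_sell(qty=1): fills=#3x#4:1@98; bids=[#3:3@98] asks=[-]
After op 7 [order #5] limit_buy(price=96, qty=2): fills=none; bids=[#3:3@98 #5:2@96] asks=[-]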